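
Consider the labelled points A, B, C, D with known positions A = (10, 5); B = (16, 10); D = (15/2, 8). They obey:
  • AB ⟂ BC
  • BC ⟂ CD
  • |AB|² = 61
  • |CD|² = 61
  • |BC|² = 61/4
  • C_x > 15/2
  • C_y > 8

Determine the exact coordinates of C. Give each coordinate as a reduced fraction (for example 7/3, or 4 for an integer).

1. C_x = 27/2  [[AB ⟂ BC ⇒ 6x+5y-146=0] ∩ [|C−(15/2, 8)|²=61]]
2. C_y = 13  [[AB ⟂ BC ⇒ 6x+5y-146=0] ∩ [|C−(15/2, 8)|²=61]]
   so C = (27/2, 13)

C = (27/2, 13)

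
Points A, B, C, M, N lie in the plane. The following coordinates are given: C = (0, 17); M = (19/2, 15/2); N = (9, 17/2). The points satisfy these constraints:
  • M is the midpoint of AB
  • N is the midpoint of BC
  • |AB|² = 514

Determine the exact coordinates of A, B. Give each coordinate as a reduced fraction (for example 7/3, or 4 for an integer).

A = (1, 15)
B = (18, 0)

1. B_x = 18  [B = 2·N−C = 2·(9, 17/2)−(0, 17)]
2. B_y = 0  [B = 2·N−C = 2·(9, 17/2)−(0, 17)]
   so B = (18, 0)
3. A_x = 1  [A = 2·M−B = 2·(19/2, 15/2)−(18, 0)]
4. A_y = 15  [A = 2·M−B = 2·(19/2, 15/2)−(18, 0)]
   so A = (1, 15)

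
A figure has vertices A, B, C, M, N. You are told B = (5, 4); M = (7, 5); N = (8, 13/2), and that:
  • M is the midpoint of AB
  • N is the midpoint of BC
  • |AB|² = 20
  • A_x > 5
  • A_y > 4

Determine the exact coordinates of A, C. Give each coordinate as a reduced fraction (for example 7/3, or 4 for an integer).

1. A_x = 9  [A = 2·M−B = 2·(7, 5)−(5, 4)]
2. A_y = 6  [A = 2·M−B = 2·(7, 5)−(5, 4)]
   so A = (9, 6)
3. C_x = 11  [C = 2·N−B = 2·(8, 13/2)−(5, 4)]
4. C_y = 9  [C = 2·N−B = 2·(8, 13/2)−(5, 4)]
   so C = (11, 9)

A = (9, 6)
C = (11, 9)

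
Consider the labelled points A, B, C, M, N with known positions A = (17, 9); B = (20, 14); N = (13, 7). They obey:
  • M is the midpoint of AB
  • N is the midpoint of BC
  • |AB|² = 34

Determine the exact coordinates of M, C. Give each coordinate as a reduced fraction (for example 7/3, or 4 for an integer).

M = (37/2, 23/2)
C = (6, 0)

1. M_x = 37/2  [2·M = A+B = (17, 9)+(20, 14)]
2. M_y = 23/2  [2·M = A+B = (17, 9)+(20, 14)]
   so M = (37/2, 23/2)
3. C_x = 6  [C = 2·N−B = 2·(13, 7)−(20, 14)]
4. C_y = 0  [C = 2·N−B = 2·(13, 7)−(20, 14)]
   so C = (6, 0)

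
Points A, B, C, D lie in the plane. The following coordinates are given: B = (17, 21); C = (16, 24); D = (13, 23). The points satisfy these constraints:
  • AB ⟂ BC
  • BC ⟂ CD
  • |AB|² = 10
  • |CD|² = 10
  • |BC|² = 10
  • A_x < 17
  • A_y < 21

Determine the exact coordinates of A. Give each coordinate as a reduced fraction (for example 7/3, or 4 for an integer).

A = (14, 20)

1. A_x = 14  [[AB ⟂ BC ⇒ 1x-3y+46=0] ∩ [|A−(17, 21)|²=10]]
2. A_y = 20  [[AB ⟂ BC ⇒ 1x-3y+46=0] ∩ [|A−(17, 21)|²=10]]
   so A = (14, 20)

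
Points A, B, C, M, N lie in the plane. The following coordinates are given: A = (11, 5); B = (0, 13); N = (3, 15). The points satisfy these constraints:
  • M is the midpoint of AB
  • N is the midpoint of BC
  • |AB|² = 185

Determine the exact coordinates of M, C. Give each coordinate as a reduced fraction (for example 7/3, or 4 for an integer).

M = (11/2, 9)
C = (6, 17)

1. M_x = 11/2  [2·M = A+B = (11, 5)+(0, 13)]
2. M_y = 9  [2·M = A+B = (11, 5)+(0, 13)]
   so M = (11/2, 9)
3. C_x = 6  [C = 2·N−B = 2·(3, 15)−(0, 13)]
4. C_y = 17  [C = 2·N−B = 2·(3, 15)−(0, 13)]
   so C = (6, 17)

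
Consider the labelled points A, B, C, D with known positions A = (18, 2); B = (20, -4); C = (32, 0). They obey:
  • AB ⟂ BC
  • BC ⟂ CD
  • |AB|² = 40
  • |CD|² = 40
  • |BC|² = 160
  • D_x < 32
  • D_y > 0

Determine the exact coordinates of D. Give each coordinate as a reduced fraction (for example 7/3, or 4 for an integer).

1. D_x = 30  [[BC ⟂ CD ⇒ 12x+4y-384=0] ∩ [|D−(32, 0)|²=40]]
2. D_y = 6  [[BC ⟂ CD ⇒ 12x+4y-384=0] ∩ [|D−(32, 0)|²=40]]
   so D = (30, 6)

D = (30, 6)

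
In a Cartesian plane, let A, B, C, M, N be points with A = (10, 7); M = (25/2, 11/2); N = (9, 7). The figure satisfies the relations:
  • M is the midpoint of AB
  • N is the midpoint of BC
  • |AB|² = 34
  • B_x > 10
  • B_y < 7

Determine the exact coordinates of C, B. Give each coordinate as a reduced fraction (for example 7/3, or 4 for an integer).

C = (3, 10)
B = (15, 4)

1. B_x = 15  [B = 2·M−A = 2·(25/2, 11/2)−(10, 7)]
2. B_y = 4  [B = 2·M−A = 2·(25/2, 11/2)−(10, 7)]
   so B = (15, 4)
3. C_x = 3  [C = 2·N−B = 2·(9, 7)−(15, 4)]
4. C_y = 10  [C = 2·N−B = 2·(9, 7)−(15, 4)]
   so C = (3, 10)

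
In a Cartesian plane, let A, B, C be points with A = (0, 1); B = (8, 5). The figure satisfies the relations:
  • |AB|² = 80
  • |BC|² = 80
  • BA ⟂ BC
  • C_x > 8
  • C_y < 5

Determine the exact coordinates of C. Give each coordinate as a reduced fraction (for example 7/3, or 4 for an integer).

C = (12, -3)

1. C_x = 12  [[BA ⟂ BC ⇒ -8x-4y+84=0] ∩ [|C−(8, 5)|²=80]]
2. C_y = -3  [[BA ⟂ BC ⇒ -8x-4y+84=0] ∩ [|C−(8, 5)|²=80]]
   so C = (12, -3)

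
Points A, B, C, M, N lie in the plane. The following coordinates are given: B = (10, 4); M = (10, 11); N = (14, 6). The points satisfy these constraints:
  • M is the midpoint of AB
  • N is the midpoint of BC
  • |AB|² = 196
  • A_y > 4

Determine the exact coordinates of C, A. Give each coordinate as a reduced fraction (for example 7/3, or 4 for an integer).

1. A_x = 10  [A = 2·M−B = 2·(10, 11)−(10, 4)]
2. A_y = 18  [A = 2·M−B = 2·(10, 11)−(10, 4)]
   so A = (10, 18)
3. C_x = 18  [C = 2·N−B = 2·(14, 6)−(10, 4)]
4. C_y = 8  [C = 2·N−B = 2·(14, 6)−(10, 4)]
   so C = (18, 8)

C = (18, 8)
A = (10, 18)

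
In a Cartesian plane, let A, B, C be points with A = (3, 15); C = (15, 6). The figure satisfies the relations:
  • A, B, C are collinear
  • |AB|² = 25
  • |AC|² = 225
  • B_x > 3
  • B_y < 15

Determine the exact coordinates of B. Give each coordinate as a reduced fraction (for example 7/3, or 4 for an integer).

1. B_x = 7  [[A, B, C are collinear ⇒ -9x-12y+207=0] ∩ [|B−(3, 15)|²=25]]
2. B_y = 12  [[A, B, C are collinear ⇒ -9x-12y+207=0] ∩ [|B−(3, 15)|²=25]]
   so B = (7, 12)

B = (7, 12)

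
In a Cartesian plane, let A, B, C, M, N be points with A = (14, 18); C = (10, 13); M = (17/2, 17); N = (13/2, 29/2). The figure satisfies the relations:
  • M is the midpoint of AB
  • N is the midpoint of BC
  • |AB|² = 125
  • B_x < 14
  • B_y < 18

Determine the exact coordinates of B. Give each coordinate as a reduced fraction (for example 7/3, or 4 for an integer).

1. B_x = 3  [B = 2·M−A = 2·(17/2, 17)−(14, 18)]
2. B_y = 16  [B = 2·M−A = 2·(17/2, 17)−(14, 18)]
   so B = (3, 16)

B = (3, 16)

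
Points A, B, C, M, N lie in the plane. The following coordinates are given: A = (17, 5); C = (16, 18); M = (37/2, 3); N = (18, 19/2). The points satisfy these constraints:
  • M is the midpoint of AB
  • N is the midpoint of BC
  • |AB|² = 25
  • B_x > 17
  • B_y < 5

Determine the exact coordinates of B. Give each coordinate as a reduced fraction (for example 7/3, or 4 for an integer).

B = (20, 1)

1. B_x = 20  [B = 2·M−A = 2·(37/2, 3)−(17, 5)]
2. B_y = 1  [B = 2·M−A = 2·(37/2, 3)−(17, 5)]
   so B = (20, 1)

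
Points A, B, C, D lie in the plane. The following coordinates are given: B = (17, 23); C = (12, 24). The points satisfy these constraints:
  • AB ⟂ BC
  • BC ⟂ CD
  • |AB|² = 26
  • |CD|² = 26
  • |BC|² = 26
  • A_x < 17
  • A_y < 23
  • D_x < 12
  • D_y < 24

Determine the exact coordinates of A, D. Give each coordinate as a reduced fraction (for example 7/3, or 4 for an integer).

A = (16, 18)
D = (11, 19)

1. A_x = 16  [[AB ⟂ BC ⇒ 5x-1y-62=0] ∩ [|A−(17, 23)|²=26]]
2. A_y = 18  [[AB ⟂ BC ⇒ 5x-1y-62=0] ∩ [|A−(17, 23)|²=26]]
   so A = (16, 18)
3. D_x = 11  [[BC ⟂ CD ⇒ -5x+1y+36=0] ∩ [|D−(12, 24)|²=26]]
4. D_y = 19  [[BC ⟂ CD ⇒ -5x+1y+36=0] ∩ [|D−(12, 24)|²=26]]
   so D = (11, 19)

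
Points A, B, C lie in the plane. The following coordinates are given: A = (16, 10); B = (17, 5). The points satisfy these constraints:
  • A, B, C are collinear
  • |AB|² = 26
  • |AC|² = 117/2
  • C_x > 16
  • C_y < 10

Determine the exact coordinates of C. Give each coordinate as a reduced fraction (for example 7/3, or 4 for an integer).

C = (35/2, 5/2)

1. C_x = 35/2  [[A, B, C are collinear ⇒ 5x+1y-90=0] ∩ [|C−(16, 10)|²=117/2]]
2. C_y = 5/2  [[A, B, C are collinear ⇒ 5x+1y-90=0] ∩ [|C−(16, 10)|²=117/2]]
   so C = (35/2, 5/2)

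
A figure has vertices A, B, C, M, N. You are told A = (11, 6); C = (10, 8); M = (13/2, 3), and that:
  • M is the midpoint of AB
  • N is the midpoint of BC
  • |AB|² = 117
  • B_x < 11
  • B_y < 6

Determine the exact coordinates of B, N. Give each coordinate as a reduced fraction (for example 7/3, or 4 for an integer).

B = (2, 0)
N = (6, 4)

1. B_x = 2  [B = 2·M−A = 2·(13/2, 3)−(11, 6)]
2. B_y = 0  [B = 2·M−A = 2·(13/2, 3)−(11, 6)]
   so B = (2, 0)
3. N_x = 6  [2·N = B+C = (2, 0)+(10, 8)]
4. N_y = 4  [2·N = B+C = (2, 0)+(10, 8)]
   so N = (6, 4)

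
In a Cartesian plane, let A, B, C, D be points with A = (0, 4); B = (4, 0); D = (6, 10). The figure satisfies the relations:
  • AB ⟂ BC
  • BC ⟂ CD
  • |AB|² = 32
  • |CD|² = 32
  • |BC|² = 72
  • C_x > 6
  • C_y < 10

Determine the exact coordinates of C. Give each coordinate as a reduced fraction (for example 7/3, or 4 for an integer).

C = (10, 6)

1. C_x = 10  [[AB ⟂ BC ⇒ 4x-4y-16=0] ∩ [|C−(6, 10)|²=32]]
2. C_y = 6  [[AB ⟂ BC ⇒ 4x-4y-16=0] ∩ [|C−(6, 10)|²=32]]
   so C = (10, 6)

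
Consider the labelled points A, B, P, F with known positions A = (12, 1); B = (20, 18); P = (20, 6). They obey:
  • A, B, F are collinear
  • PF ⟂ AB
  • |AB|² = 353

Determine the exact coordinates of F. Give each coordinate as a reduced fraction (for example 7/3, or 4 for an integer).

1. F_x = 5428/353  [[A, B, F are collinear ⇒ -17x+8y+196=0] ∩ [PF ⟂ AB ⇒ 8x+17y-262=0]]
2. F_y = 2886/353  [[A, B, F are collinear ⇒ -17x+8y+196=0] ∩ [PF ⟂ AB ⇒ 8x+17y-262=0]]
   so F = (5428/353, 2886/353)

F = (5428/353, 2886/353)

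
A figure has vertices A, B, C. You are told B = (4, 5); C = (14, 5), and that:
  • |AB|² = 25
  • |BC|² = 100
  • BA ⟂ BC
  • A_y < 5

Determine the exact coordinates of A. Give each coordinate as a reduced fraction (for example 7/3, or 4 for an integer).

1. A_x = 4  [[BA ⟂ BC ⇒ 10x-40=0] ∩ [|A−(4, 5)|²=25]]
2. A_y = 0  [[BA ⟂ BC ⇒ 10x-40=0] ∩ [|A−(4, 5)|²=25]]
   so A = (4, 0)

A = (4, 0)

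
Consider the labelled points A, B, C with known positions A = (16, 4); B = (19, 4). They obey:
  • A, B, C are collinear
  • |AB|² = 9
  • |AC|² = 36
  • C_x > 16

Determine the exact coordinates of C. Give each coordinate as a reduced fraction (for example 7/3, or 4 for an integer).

1. C_x = 22  [[A, B, C are collinear ⇒ 3y-12=0] ∩ [|C−(16, 4)|²=36]]
2. C_y = 4  [[A, B, C are collinear ⇒ 3y-12=0] ∩ [|C−(16, 4)|²=36]]
   so C = (22, 4)

C = (22, 4)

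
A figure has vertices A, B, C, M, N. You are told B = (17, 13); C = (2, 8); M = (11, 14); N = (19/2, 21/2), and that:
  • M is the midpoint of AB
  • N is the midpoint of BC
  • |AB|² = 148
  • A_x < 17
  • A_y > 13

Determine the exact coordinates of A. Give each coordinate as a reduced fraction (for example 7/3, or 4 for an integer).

A = (5, 15)

1. A_x = 5  [A = 2·M−B = 2·(11, 14)−(17, 13)]
2. A_y = 15  [A = 2·M−B = 2·(11, 14)−(17, 13)]
   so A = (5, 15)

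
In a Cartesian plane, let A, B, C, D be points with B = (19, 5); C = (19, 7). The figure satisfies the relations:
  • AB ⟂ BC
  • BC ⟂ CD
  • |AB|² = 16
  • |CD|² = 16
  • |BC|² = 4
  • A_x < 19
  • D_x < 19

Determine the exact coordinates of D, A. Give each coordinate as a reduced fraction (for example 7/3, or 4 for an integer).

1. D_x = 15  [[BC ⟂ CD ⇒ 2y-14=0] ∩ [|D−(19, 7)|²=16]]
2. D_y = 7  [[BC ⟂ CD ⇒ 2y-14=0] ∩ [|D−(19, 7)|²=16]]
   so D = (15, 7)
3. A_x = 15  [[AB ⟂ BC ⇒ -2y+10=0] ∩ [|A−(19, 5)|²=16]]
4. A_y = 5  [[AB ⟂ BC ⇒ -2y+10=0] ∩ [|A−(19, 5)|²=16]]
   so A = (15, 5)

D = (15, 7)
A = (15, 5)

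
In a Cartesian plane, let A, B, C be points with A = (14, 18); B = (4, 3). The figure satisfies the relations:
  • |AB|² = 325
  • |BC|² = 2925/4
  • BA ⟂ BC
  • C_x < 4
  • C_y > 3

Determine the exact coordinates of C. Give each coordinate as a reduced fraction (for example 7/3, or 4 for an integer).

C = (-37/2, 18)

1. C_x = -37/2  [[BA ⟂ BC ⇒ 10x+15y-85=0] ∩ [|C−(4, 3)|²=2925/4]]
2. C_y = 18  [[BA ⟂ BC ⇒ 10x+15y-85=0] ∩ [|C−(4, 3)|²=2925/4]]
   so C = (-37/2, 18)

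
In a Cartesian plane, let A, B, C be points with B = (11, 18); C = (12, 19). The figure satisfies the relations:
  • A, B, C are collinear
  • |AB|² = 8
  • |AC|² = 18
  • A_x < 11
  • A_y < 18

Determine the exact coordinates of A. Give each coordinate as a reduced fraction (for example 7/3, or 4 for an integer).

A = (9, 16)

1. A_x = 9  [[A, B, C are collinear ⇒ -1x+1y-7=0] ∩ [|A−(11, 18)|²=8]]
2. A_y = 16  [[A, B, C are collinear ⇒ -1x+1y-7=0] ∩ [|A−(11, 18)|²=8]]
   so A = (9, 16)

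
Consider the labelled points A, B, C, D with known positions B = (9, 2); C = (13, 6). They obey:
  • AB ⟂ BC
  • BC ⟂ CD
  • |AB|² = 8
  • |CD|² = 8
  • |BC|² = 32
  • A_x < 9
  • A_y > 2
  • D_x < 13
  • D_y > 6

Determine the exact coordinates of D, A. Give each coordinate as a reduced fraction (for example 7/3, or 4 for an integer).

1. D_x = 11  [[BC ⟂ CD ⇒ 4x+4y-76=0] ∩ [|D−(13, 6)|²=8]]
2. D_y = 8  [[BC ⟂ CD ⇒ 4x+4y-76=0] ∩ [|D−(13, 6)|²=8]]
   so D = (11, 8)
3. A_x = 7  [[AB ⟂ BC ⇒ -4x-4y+44=0] ∩ [|A−(9, 2)|²=8]]
4. A_y = 4  [[AB ⟂ BC ⇒ -4x-4y+44=0] ∩ [|A−(9, 2)|²=8]]
   so A = (7, 4)

D = (11, 8)
A = (7, 4)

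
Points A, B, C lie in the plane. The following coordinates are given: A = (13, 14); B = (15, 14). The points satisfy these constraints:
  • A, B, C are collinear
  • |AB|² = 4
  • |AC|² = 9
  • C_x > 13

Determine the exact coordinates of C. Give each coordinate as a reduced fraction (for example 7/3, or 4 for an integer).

1. C_x = 16  [[A, B, C are collinear ⇒ 2y-28=0] ∩ [|C−(13, 14)|²=9]]
2. C_y = 14  [[A, B, C are collinear ⇒ 2y-28=0] ∩ [|C−(13, 14)|²=9]]
   so C = (16, 14)

C = (16, 14)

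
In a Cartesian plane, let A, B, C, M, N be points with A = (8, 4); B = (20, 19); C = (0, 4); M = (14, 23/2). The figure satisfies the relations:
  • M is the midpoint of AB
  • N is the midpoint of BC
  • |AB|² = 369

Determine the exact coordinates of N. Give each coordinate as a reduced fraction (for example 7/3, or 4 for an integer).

N = (10, 23/2)

1. N_x = 10  [2·N = B+C = (20, 19)+(0, 4)]
2. N_y = 23/2  [2·N = B+C = (20, 19)+(0, 4)]
   so N = (10, 23/2)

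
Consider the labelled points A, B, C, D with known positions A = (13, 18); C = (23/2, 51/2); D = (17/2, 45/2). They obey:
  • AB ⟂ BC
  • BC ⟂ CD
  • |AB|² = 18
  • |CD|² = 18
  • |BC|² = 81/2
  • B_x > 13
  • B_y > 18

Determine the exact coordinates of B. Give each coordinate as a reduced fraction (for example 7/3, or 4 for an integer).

B = (16, 21)

1. B_x = 16  [[BC ⟂ CD ⇒ 3x+3y-111=0] ∩ [|B−(13, 18)|²=18]]
2. B_y = 21  [[BC ⟂ CD ⇒ 3x+3y-111=0] ∩ [|B−(13, 18)|²=18]]
   so B = (16, 21)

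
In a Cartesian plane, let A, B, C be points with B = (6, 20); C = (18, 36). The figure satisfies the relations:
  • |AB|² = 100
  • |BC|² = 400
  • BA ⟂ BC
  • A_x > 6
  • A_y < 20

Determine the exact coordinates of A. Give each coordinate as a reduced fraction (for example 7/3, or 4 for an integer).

1. A_x = 14  [[BA ⟂ BC ⇒ 12x+16y-392=0] ∩ [|A−(6, 20)|²=100]]
2. A_y = 14  [[BA ⟂ BC ⇒ 12x+16y-392=0] ∩ [|A−(6, 20)|²=100]]
   so A = (14, 14)

A = (14, 14)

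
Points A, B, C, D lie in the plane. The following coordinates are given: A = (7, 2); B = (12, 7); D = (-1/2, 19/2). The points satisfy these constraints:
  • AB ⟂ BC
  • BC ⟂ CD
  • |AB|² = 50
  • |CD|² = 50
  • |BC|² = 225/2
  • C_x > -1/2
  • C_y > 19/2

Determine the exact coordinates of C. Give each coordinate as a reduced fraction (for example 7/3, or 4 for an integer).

1. C_x = 9/2  [[AB ⟂ BC ⇒ 5x+5y-95=0] ∩ [|C−(-1/2, 19/2)|²=50]]
2. C_y = 29/2  [[AB ⟂ BC ⇒ 5x+5y-95=0] ∩ [|C−(-1/2, 19/2)|²=50]]
   so C = (9/2, 29/2)

C = (9/2, 29/2)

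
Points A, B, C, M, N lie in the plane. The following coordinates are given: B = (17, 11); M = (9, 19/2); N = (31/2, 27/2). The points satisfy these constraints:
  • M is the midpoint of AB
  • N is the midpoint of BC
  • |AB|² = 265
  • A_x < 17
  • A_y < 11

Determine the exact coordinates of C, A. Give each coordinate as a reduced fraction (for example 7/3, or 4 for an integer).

1. A_x = 1  [A = 2·M−B = 2·(9, 19/2)−(17, 11)]
2. A_y = 8  [A = 2·M−B = 2·(9, 19/2)−(17, 11)]
   so A = (1, 8)
3. C_x = 14  [C = 2·N−B = 2·(31/2, 27/2)−(17, 11)]
4. C_y = 16  [C = 2·N−B = 2·(31/2, 27/2)−(17, 11)]
   so C = (14, 16)

C = (14, 16)
A = (1, 8)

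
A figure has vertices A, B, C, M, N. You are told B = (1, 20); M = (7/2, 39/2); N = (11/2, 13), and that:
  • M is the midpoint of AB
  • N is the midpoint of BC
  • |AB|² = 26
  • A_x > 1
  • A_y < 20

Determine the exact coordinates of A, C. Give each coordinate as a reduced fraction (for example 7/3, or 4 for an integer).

A = (6, 19)
C = (10, 6)

1. A_x = 6  [A = 2·M−B = 2·(7/2, 39/2)−(1, 20)]
2. A_y = 19  [A = 2·M−B = 2·(7/2, 39/2)−(1, 20)]
   so A = (6, 19)
3. C_x = 10  [C = 2·N−B = 2·(11/2, 13)−(1, 20)]
4. C_y = 6  [C = 2·N−B = 2·(11/2, 13)−(1, 20)]
   so C = (10, 6)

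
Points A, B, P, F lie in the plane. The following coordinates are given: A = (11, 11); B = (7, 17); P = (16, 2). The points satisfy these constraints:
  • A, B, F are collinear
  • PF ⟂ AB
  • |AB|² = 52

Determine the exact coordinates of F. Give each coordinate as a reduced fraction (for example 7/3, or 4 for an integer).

F = (217/13, 32/13)

1. F_x = 217/13  [[A, B, F are collinear ⇒ -6x-4y+110=0] ∩ [PF ⟂ AB ⇒ -4x+6y+52=0]]
2. F_y = 32/13  [[A, B, F are collinear ⇒ -6x-4y+110=0] ∩ [PF ⟂ AB ⇒ -4x+6y+52=0]]
   so F = (217/13, 32/13)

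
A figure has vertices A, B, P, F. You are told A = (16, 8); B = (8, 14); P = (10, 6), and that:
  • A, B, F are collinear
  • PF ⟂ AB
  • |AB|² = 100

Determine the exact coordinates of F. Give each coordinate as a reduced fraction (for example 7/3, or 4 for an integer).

1. F_x = 328/25  [[A, B, F are collinear ⇒ -6x-8y+160=0] ∩ [PF ⟂ AB ⇒ -8x+6y+44=0]]
2. F_y = 254/25  [[A, B, F are collinear ⇒ -6x-8y+160=0] ∩ [PF ⟂ AB ⇒ -8x+6y+44=0]]
   so F = (328/25, 254/25)

F = (328/25, 254/25)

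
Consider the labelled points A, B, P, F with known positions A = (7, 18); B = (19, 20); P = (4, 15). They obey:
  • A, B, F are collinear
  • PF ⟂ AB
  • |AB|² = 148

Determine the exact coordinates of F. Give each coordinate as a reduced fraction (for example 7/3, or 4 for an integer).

1. F_x = 133/37  [[A, B, F are collinear ⇒ -2x+12y-202=0] ∩ [PF ⟂ AB ⇒ 12x+2y-78=0]]
2. F_y = 645/37  [[A, B, F are collinear ⇒ -2x+12y-202=0] ∩ [PF ⟂ AB ⇒ 12x+2y-78=0]]
   so F = (133/37, 645/37)

F = (133/37, 645/37)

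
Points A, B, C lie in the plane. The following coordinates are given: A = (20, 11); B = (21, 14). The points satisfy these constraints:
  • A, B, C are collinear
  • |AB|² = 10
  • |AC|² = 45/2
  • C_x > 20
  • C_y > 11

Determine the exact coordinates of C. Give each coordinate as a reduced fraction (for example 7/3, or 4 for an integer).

1. C_x = 43/2  [[A, B, C are collinear ⇒ -3x+1y+49=0] ∩ [|C−(20, 11)|²=45/2]]
2. C_y = 31/2  [[A, B, C are collinear ⇒ -3x+1y+49=0] ∩ [|C−(20, 11)|²=45/2]]
   so C = (43/2, 31/2)

C = (43/2, 31/2)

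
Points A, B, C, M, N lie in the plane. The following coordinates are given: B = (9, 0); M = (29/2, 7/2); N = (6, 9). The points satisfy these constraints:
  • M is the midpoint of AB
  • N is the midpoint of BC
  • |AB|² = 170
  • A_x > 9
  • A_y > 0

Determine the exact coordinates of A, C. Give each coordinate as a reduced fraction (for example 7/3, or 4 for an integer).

A = (20, 7)
C = (3, 18)

1. A_x = 20  [A = 2·M−B = 2·(29/2, 7/2)−(9, 0)]
2. A_y = 7  [A = 2·M−B = 2·(29/2, 7/2)−(9, 0)]
   so A = (20, 7)
3. C_x = 3  [C = 2·N−B = 2·(6, 9)−(9, 0)]
4. C_y = 18  [C = 2·N−B = 2·(6, 9)−(9, 0)]
   so C = (3, 18)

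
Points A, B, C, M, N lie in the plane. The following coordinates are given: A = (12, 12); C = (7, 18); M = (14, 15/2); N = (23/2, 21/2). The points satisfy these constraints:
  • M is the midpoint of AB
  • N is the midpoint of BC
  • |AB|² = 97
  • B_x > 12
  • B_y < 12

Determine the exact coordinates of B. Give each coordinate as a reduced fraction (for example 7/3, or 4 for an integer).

B = (16, 3)

1. B_x = 16  [B = 2·M−A = 2·(14, 15/2)−(12, 12)]
2. B_y = 3  [B = 2·M−A = 2·(14, 15/2)−(12, 12)]
   so B = (16, 3)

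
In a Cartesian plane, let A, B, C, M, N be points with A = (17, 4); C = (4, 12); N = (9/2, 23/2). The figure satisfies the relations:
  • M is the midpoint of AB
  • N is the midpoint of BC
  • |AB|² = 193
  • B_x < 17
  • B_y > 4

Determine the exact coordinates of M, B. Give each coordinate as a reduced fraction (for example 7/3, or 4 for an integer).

1. B_x = 5  [B = 2·N−C = 2·(9/2, 23/2)−(4, 12)]
2. B_y = 11  [B = 2·N−C = 2·(9/2, 23/2)−(4, 12)]
   so B = (5, 11)
3. M_x = 11  [2·M = A+B = (17, 4)+(5, 11)]
4. M_y = 15/2  [2·M = A+B = (17, 4)+(5, 11)]
   so M = (11, 15/2)

M = (11, 15/2)
B = (5, 11)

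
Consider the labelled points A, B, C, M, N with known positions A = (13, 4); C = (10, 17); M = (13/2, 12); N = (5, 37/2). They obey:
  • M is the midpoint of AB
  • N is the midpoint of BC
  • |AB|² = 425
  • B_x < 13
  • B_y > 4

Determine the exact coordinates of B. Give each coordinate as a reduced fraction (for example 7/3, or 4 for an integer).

B = (0, 20)

1. B_x = 0  [B = 2·M−A = 2·(13/2, 12)−(13, 4)]
2. B_y = 20  [B = 2·M−A = 2·(13/2, 12)−(13, 4)]
   so B = (0, 20)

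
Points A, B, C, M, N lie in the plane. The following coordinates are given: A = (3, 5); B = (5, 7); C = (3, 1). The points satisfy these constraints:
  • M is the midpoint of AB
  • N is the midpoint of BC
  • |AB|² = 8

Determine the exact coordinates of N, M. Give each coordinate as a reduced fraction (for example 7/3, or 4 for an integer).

1. M_x = 4  [2·M = A+B = (3, 5)+(5, 7)]
2. M_y = 6  [2·M = A+B = (3, 5)+(5, 7)]
   so M = (4, 6)
3. N_x = 4  [2·N = B+C = (5, 7)+(3, 1)]
4. N_y = 4  [2·N = B+C = (5, 7)+(3, 1)]
   so N = (4, 4)

N = (4, 4)
M = (4, 6)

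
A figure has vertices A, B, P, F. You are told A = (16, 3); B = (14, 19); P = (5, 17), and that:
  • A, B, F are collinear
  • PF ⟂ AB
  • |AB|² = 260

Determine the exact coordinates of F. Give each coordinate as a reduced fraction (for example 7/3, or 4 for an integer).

F = (917/65, 1179/65)

1. F_x = 917/65  [[A, B, F are collinear ⇒ -16x-2y+262=0] ∩ [PF ⟂ AB ⇒ -2x+16y-262=0]]
2. F_y = 1179/65  [[A, B, F are collinear ⇒ -16x-2y+262=0] ∩ [PF ⟂ AB ⇒ -2x+16y-262=0]]
   so F = (917/65, 1179/65)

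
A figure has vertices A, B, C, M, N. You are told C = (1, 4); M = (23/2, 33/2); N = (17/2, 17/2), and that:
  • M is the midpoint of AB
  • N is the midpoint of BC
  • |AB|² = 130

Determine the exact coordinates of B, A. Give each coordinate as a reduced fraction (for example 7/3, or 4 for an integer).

1. B_x = 16  [B = 2·N−C = 2·(17/2, 17/2)−(1, 4)]
2. B_y = 13  [B = 2·N−C = 2·(17/2, 17/2)−(1, 4)]
   so B = (16, 13)
3. A_x = 7  [A = 2·M−B = 2·(23/2, 33/2)−(16, 13)]
4. A_y = 20  [A = 2·M−B = 2·(23/2, 33/2)−(16, 13)]
   so A = (7, 20)

B = (16, 13)
A = (7, 20)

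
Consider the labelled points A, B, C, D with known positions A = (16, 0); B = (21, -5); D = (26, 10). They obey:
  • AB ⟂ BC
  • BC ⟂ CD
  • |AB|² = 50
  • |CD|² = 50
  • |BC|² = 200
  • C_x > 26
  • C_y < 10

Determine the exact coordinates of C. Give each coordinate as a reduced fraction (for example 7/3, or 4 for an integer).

C = (31, 5)

1. C_x = 31  [[AB ⟂ BC ⇒ 5x-5y-130=0] ∩ [|C−(26, 10)|²=50]]
2. C_y = 5  [[AB ⟂ BC ⇒ 5x-5y-130=0] ∩ [|C−(26, 10)|²=50]]
   so C = (31, 5)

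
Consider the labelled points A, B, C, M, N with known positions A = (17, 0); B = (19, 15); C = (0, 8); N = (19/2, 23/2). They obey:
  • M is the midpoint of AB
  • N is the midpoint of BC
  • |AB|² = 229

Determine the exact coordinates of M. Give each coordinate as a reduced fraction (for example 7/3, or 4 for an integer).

1. M_x = 18  [2·M = A+B = (17, 0)+(19, 15)]
2. M_y = 15/2  [2·M = A+B = (17, 0)+(19, 15)]
   so M = (18, 15/2)

M = (18, 15/2)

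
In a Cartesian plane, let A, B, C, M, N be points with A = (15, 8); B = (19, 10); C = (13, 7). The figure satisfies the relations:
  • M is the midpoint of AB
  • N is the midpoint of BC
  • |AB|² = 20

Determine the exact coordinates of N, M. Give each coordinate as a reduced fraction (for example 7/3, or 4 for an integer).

1. M_x = 17  [2·M = A+B = (15, 8)+(19, 10)]
2. M_y = 9  [2·M = A+B = (15, 8)+(19, 10)]
   so M = (17, 9)
3. N_x = 16  [2·N = B+C = (19, 10)+(13, 7)]
4. N_y = 17/2  [2·N = B+C = (19, 10)+(13, 7)]
   so N = (16, 17/2)

N = (16, 17/2)
M = (17, 9)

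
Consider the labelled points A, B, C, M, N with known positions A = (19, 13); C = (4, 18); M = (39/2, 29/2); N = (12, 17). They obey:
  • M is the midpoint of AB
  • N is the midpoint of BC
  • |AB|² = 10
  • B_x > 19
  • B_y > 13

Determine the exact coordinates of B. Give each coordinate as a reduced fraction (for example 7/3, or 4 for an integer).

1. B_x = 20  [B = 2·M−A = 2·(39/2, 29/2)−(19, 13)]
2. B_y = 16  [B = 2·M−A = 2·(39/2, 29/2)−(19, 13)]
   so B = (20, 16)

B = (20, 16)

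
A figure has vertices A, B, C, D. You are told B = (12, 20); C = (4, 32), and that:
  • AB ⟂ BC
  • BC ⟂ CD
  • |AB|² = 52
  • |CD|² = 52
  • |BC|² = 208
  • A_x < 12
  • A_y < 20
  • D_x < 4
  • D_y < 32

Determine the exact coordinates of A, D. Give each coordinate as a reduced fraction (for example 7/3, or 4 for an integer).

1. A_x = 6  [[AB ⟂ BC ⇒ 8x-12y+144=0] ∩ [|A−(12, 20)|²=52]]
2. A_y = 16  [[AB ⟂ BC ⇒ 8x-12y+144=0] ∩ [|A−(12, 20)|²=52]]
   so A = (6, 16)
3. D_x = -2  [[BC ⟂ CD ⇒ -8x+12y-352=0] ∩ [|D−(4, 32)|²=52]]
4. D_y = 28  [[BC ⟂ CD ⇒ -8x+12y-352=0] ∩ [|D−(4, 32)|²=52]]
   so D = (-2, 28)

A = (6, 16)
D = (-2, 28)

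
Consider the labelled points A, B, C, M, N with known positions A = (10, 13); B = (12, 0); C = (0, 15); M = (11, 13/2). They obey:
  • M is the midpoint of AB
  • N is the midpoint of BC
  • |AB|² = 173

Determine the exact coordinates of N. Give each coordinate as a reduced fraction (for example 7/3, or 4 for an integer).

N = (6, 15/2)

1. N_x = 6  [2·N = B+C = (12, 0)+(0, 15)]
2. N_y = 15/2  [2·N = B+C = (12, 0)+(0, 15)]
   so N = (6, 15/2)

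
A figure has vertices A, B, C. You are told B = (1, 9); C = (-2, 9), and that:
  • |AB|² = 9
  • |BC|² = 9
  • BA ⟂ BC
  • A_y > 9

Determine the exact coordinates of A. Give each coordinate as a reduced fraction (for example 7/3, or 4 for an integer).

1. A_x = 1  [[BA ⟂ BC ⇒ -3x+3=0] ∩ [|A−(1, 9)|²=9]]
2. A_y = 12  [[BA ⟂ BC ⇒ -3x+3=0] ∩ [|A−(1, 9)|²=9]]
   so A = (1, 12)

A = (1, 12)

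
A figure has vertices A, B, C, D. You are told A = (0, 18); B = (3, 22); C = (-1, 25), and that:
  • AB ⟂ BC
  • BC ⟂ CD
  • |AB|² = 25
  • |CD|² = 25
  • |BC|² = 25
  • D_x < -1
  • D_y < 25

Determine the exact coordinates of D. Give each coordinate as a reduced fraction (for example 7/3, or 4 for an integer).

1. D_x = -4  [[BC ⟂ CD ⇒ -4x+3y-79=0] ∩ [|D−(-1, 25)|²=25]]
2. D_y = 21  [[BC ⟂ CD ⇒ -4x+3y-79=0] ∩ [|D−(-1, 25)|²=25]]
   so D = (-4, 21)

D = (-4, 21)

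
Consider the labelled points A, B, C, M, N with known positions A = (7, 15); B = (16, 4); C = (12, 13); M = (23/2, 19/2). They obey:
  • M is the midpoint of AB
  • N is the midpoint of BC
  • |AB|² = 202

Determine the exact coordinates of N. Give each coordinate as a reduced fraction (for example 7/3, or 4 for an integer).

N = (14, 17/2)

1. N_x = 14  [2·N = B+C = (16, 4)+(12, 13)]
2. N_y = 17/2  [2·N = B+C = (16, 4)+(12, 13)]
   so N = (14, 17/2)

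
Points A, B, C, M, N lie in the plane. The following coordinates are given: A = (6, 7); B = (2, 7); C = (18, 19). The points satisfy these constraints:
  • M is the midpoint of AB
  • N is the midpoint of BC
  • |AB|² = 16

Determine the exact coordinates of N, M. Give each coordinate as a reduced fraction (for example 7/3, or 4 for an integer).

N = (10, 13)
M = (4, 7)

1. M_x = 4  [2·M = A+B = (6, 7)+(2, 7)]
2. M_y = 7  [2·M = A+B = (6, 7)+(2, 7)]
   so M = (4, 7)
3. N_x = 10  [2·N = B+C = (2, 7)+(18, 19)]
4. N_y = 13  [2·N = B+C = (2, 7)+(18, 19)]
   so N = (10, 13)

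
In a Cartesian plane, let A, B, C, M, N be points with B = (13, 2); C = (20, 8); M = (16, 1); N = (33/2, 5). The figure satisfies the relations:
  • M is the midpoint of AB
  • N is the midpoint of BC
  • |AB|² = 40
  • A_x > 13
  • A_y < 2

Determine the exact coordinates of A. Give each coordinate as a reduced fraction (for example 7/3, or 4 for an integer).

A = (19, 0)

1. A_x = 19  [A = 2·M−B = 2·(16, 1)−(13, 2)]
2. A_y = 0  [A = 2·M−B = 2·(16, 1)−(13, 2)]
   so A = (19, 0)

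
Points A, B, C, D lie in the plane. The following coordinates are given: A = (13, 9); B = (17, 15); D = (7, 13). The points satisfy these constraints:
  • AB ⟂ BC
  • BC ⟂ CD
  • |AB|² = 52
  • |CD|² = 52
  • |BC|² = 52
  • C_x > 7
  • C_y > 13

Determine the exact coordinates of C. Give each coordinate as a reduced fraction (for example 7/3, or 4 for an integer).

1. C_x = 11  [[AB ⟂ BC ⇒ 4x+6y-158=0] ∩ [|C−(7, 13)|²=52]]
2. C_y = 19  [[AB ⟂ BC ⇒ 4x+6y-158=0] ∩ [|C−(7, 13)|²=52]]
   so C = (11, 19)

C = (11, 19)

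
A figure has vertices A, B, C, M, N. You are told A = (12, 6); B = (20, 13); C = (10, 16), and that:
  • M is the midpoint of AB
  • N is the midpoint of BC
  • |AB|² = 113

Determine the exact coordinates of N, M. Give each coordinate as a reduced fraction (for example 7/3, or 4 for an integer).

N = (15, 29/2)
M = (16, 19/2)

1. M_x = 16  [2·M = A+B = (12, 6)+(20, 13)]
2. M_y = 19/2  [2·M = A+B = (12, 6)+(20, 13)]
   so M = (16, 19/2)
3. N_x = 15  [2·N = B+C = (20, 13)+(10, 16)]
4. N_y = 29/2  [2·N = B+C = (20, 13)+(10, 16)]
   so N = (15, 29/2)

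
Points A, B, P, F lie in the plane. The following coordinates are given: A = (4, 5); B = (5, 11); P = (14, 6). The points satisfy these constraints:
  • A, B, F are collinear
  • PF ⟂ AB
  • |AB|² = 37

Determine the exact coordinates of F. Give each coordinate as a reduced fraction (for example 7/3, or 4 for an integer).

1. F_x = 164/37  [[A, B, F are collinear ⇒ -6x+1y+19=0] ∩ [PF ⟂ AB ⇒ 1x+6y-50=0]]
2. F_y = 281/37  [[A, B, F are collinear ⇒ -6x+1y+19=0] ∩ [PF ⟂ AB ⇒ 1x+6y-50=0]]
   so F = (164/37, 281/37)

F = (164/37, 281/37)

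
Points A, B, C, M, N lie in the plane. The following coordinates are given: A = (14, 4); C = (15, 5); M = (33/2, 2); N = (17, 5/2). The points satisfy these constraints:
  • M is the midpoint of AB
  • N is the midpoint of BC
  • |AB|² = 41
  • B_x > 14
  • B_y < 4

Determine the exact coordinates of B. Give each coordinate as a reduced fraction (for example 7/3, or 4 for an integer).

B = (19, 0)

1. B_x = 19  [B = 2·M−A = 2·(33/2, 2)−(14, 4)]
2. B_y = 0  [B = 2·M−A = 2·(33/2, 2)−(14, 4)]
   so B = (19, 0)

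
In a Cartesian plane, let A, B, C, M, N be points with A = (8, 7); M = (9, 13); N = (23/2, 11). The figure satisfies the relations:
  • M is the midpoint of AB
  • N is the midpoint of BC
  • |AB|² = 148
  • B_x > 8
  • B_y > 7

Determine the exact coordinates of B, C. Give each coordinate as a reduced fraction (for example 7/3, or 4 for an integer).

B = (10, 19)
C = (13, 3)

1. B_x = 10  [B = 2·M−A = 2·(9, 13)−(8, 7)]
2. B_y = 19  [B = 2·M−A = 2·(9, 13)−(8, 7)]
   so B = (10, 19)
3. C_x = 13  [C = 2·N−B = 2·(23/2, 11)−(10, 19)]
4. C_y = 3  [C = 2·N−B = 2·(23/2, 11)−(10, 19)]
   so C = (13, 3)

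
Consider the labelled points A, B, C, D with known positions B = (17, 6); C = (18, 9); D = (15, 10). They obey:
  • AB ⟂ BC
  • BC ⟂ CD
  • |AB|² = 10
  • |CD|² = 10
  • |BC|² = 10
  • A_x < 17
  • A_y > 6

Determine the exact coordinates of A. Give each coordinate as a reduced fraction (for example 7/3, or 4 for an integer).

A = (14, 7)

1. A_x = 14  [[AB ⟂ BC ⇒ -1x-3y+35=0] ∩ [|A−(17, 6)|²=10]]
2. A_y = 7  [[AB ⟂ BC ⇒ -1x-3y+35=0] ∩ [|A−(17, 6)|²=10]]
   so A = (14, 7)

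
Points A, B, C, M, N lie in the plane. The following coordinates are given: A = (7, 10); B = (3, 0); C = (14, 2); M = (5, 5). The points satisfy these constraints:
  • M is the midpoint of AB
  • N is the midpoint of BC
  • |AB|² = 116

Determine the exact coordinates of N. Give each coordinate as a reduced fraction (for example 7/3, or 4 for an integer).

1. N_x = 17/2  [2·N = B+C = (3, 0)+(14, 2)]
2. N_y = 1  [2·N = B+C = (3, 0)+(14, 2)]
   so N = (17/2, 1)

N = (17/2, 1)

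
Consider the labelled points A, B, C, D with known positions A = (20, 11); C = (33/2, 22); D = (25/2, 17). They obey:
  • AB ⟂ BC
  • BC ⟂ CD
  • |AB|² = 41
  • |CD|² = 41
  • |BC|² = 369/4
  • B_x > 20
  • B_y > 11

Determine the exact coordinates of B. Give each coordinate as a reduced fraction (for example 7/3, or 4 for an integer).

1. B_x = 24  [[BC ⟂ CD ⇒ 4x+5y-176=0] ∩ [|B−(20, 11)|²=41]]
2. B_y = 16  [[BC ⟂ CD ⇒ 4x+5y-176=0] ∩ [|B−(20, 11)|²=41]]
   so B = (24, 16)

B = (24, 16)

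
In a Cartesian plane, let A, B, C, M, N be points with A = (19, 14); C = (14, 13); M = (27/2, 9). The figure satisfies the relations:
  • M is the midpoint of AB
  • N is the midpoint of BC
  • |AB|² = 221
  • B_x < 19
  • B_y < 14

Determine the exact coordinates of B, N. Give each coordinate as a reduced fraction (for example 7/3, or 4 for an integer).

1. B_x = 8  [B = 2·M−A = 2·(27/2, 9)−(19, 14)]
2. B_y = 4  [B = 2·M−A = 2·(27/2, 9)−(19, 14)]
   so B = (8, 4)
3. N_x = 11  [2·N = B+C = (8, 4)+(14, 13)]
4. N_y = 17/2  [2·N = B+C = (8, 4)+(14, 13)]
   so N = (11, 17/2)

B = (8, 4)
N = (11, 17/2)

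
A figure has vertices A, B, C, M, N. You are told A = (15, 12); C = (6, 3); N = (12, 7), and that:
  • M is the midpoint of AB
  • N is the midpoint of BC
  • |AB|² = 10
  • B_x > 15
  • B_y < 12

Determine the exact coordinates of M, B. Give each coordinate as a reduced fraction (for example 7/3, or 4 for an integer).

M = (33/2, 23/2)
B = (18, 11)

1. B_x = 18  [B = 2·N−C = 2·(12, 7)−(6, 3)]
2. B_y = 11  [B = 2·N−C = 2·(12, 7)−(6, 3)]
   so B = (18, 11)
3. M_x = 33/2  [2·M = A+B = (15, 12)+(18, 11)]
4. M_y = 23/2  [2·M = A+B = (15, 12)+(18, 11)]
   so M = (33/2, 23/2)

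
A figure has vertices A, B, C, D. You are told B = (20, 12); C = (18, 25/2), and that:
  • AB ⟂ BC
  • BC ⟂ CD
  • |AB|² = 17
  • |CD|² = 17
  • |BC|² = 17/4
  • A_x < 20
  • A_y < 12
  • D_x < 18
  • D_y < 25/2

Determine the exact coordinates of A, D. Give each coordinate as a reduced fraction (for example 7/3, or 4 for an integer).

A = (19, 8)
D = (17, 17/2)

1. A_x = 19  [[AB ⟂ BC ⇒ 2x-1/2y-34=0] ∩ [|A−(20, 12)|²=17]]
2. A_y = 8  [[AB ⟂ BC ⇒ 2x-1/2y-34=0] ∩ [|A−(20, 12)|²=17]]
   so A = (19, 8)
3. D_x = 17  [[BC ⟂ CD ⇒ -2x+1/2y+119/4=0] ∩ [|D−(18, 25/2)|²=17]]
4. D_y = 17/2  [[BC ⟂ CD ⇒ -2x+1/2y+119/4=0] ∩ [|D−(18, 25/2)|²=17]]
   so D = (17, 17/2)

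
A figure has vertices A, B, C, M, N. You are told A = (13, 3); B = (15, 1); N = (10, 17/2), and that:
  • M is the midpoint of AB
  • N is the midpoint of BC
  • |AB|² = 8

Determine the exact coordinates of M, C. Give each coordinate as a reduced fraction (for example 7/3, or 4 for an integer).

M = (14, 2)
C = (5, 16)

1. M_x = 14  [2·M = A+B = (13, 3)+(15, 1)]
2. M_y = 2  [2·M = A+B = (13, 3)+(15, 1)]
   so M = (14, 2)
3. C_x = 5  [C = 2·N−B = 2·(10, 17/2)−(15, 1)]
4. C_y = 16  [C = 2·N−B = 2·(10, 17/2)−(15, 1)]
   so C = (5, 16)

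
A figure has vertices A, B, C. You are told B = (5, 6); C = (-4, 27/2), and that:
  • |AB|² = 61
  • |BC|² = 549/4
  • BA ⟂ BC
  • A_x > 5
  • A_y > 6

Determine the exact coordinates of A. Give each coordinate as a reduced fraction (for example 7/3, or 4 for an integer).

A = (10, 12)

1. A_x = 10  [[BA ⟂ BC ⇒ -9x+15/2y=0] ∩ [|A−(5, 6)|²=61]]
2. A_y = 12  [[BA ⟂ BC ⇒ -9x+15/2y=0] ∩ [|A−(5, 6)|²=61]]
   so A = (10, 12)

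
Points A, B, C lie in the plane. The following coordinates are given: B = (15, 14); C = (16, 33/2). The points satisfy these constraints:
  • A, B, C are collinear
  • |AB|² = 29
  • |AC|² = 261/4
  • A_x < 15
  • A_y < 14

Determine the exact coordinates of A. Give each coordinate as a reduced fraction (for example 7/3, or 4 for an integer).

A = (13, 9)

1. A_x = 13  [[A, B, C are collinear ⇒ -5/2x+1y+47/2=0] ∩ [|A−(15, 14)|²=29]]
2. A_y = 9  [[A, B, C are collinear ⇒ -5/2x+1y+47/2=0] ∩ [|A−(15, 14)|²=29]]
   so A = (13, 9)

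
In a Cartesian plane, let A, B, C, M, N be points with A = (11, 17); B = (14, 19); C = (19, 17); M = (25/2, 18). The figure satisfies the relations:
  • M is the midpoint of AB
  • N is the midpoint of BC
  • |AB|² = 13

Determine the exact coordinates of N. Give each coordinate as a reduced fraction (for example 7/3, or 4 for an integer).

1. N_x = 33/2  [2·N = B+C = (14, 19)+(19, 17)]
2. N_y = 18  [2·N = B+C = (14, 19)+(19, 17)]
   so N = (33/2, 18)

N = (33/2, 18)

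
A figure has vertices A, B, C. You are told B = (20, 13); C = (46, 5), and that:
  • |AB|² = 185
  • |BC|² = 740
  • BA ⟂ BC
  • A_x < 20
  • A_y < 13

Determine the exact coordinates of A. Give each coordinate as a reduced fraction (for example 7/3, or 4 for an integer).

A = (16, 0)

1. A_x = 16  [[BA ⟂ BC ⇒ 26x-8y-416=0] ∩ [|A−(20, 13)|²=185]]
2. A_y = 0  [[BA ⟂ BC ⇒ 26x-8y-416=0] ∩ [|A−(20, 13)|²=185]]
   so A = (16, 0)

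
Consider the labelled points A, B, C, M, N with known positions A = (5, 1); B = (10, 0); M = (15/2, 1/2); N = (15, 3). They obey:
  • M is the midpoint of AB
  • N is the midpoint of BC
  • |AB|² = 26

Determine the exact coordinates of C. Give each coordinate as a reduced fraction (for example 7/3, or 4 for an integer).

1. C_x = 20  [C = 2·N−B = 2·(15, 3)−(10, 0)]
2. C_y = 6  [C = 2·N−B = 2·(15, 3)−(10, 0)]
   so C = (20, 6)

C = (20, 6)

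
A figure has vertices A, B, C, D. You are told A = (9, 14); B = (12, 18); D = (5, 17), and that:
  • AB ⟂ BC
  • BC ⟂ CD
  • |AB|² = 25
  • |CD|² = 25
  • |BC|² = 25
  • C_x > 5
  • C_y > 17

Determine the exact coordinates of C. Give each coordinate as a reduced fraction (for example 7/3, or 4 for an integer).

1. C_x = 8  [[AB ⟂ BC ⇒ 3x+4y-108=0] ∩ [|C−(5, 17)|²=25]]
2. C_y = 21  [[AB ⟂ BC ⇒ 3x+4y-108=0] ∩ [|C−(5, 17)|²=25]]
   so C = (8, 21)

C = (8, 21)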